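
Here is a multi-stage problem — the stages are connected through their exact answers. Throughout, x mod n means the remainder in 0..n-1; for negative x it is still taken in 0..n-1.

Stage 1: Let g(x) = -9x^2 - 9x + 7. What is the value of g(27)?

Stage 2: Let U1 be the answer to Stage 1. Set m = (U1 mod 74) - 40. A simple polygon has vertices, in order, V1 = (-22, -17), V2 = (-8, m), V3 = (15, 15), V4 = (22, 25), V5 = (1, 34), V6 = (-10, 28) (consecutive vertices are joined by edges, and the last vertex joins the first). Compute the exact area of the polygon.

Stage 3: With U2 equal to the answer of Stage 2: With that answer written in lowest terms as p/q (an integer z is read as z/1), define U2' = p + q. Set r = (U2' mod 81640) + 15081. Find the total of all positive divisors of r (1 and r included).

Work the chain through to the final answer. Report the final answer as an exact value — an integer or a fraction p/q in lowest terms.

32640

Stage 1: -9*(27)^2 - 9*(27)^1 + 7 = (-6561) + (-243) + (7) = -6797; answer -6797
Stage 2: U1 = -6797; m = -29; cross terms: (-22*-29 - -8*-17)=502, (-8*15 - 15*-29)=315, (15*25 - 22*15)=45, (22*34 - 1*25)=723, (1*28 - -10*34)=368, (-10*-17 - -22*28)=786; twice the area = |2739| = 2739; area = 2739/2; answer 2739/2
Stage 3: U2 = 2739/2; threaded value p + q = 2741; r = 17822; 17822 = 2 * 7 * 19 * 67; sigma = (1 + 2) * (1 + 7) * (1 + 19) * (1 + 67) = 3 * 8 * 20 * 68 = 32640; answer 32640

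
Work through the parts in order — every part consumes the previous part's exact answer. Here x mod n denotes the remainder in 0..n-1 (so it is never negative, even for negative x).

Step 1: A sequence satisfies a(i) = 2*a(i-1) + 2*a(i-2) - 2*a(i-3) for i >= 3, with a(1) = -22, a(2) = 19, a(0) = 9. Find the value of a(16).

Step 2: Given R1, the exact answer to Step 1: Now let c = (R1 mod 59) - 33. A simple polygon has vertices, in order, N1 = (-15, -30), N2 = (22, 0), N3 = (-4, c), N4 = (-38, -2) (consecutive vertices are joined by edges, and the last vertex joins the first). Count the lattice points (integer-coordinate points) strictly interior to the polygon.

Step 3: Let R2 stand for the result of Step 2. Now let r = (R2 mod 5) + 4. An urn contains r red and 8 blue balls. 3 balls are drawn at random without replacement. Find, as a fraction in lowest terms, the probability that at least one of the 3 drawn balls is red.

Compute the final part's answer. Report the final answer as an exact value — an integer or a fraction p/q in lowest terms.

Step 1: a(3) = 2*(19) + 2*(-22) - 2*(9) = -24; iterating: a(3)=-24, a(4)=34, a(5)=-18, a(6)=80, a(7)=56, a(8)=308, a(9)=568, a(10)=1640, a(11)=3800, a(12)=9744, a(13)=23808, a(14)=59504, a(15)=147136, a(16)=365664; answer 365664
Step 2: R1 = 365664; c = 8; cross terms: (-15*0 - 22*-30)=660, (22*8 - -4*0)=176, (-4*-2 - -38*8)=312, (-38*-30 - -15*-2)=1110; twice the area = |2258| = 2258; area = 1129; boundary points = 1 + 2 + 2 + 1 = 6; strictly interior points = area - boundary/2 + 1 = 1127; answer 1127
Step 3: R2 = 1127; r = 6; total draws C(14,3) = 364; complement C(8,3) = 56; favorable 364 - 56 = 308; P = 11/13; answer 11/13

11/13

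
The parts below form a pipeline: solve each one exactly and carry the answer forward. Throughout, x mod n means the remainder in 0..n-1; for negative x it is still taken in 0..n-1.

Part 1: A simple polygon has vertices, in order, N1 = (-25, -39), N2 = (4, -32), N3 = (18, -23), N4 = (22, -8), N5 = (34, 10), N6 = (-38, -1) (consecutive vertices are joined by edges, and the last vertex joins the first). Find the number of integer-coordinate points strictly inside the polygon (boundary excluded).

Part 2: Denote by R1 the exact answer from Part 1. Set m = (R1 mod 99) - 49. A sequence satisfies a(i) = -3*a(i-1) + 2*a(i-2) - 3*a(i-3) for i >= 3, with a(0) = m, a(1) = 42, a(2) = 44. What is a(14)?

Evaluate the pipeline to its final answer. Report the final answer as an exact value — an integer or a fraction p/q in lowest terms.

Part 1: cross terms: (-25*-32 - 4*-39)=956, (4*-23 - 18*-32)=484, (18*-8 - 22*-23)=362, (22*10 - 34*-8)=492, (34*-1 - -38*10)=346, (-38*-39 - -25*-1)=1457; twice the area = |4097| = 4097; area = 4097/2; boundary points = 1 + 1 + 1 + 6 + 1 + 1 = 11; strictly interior points = area - boundary/2 + 1 = 2044; answer 2044
Part 2: R1 = 2044; m = 15; a(3) = -3*(44) + 2*(42) - 3*(15) = -93; iterating: a(3)=-93, a(4)=241, a(5)=-1041, a(6)=3884, a(7)=-14457, a(8)=54262, a(9)=-203352, a(10)=761951, a(11)=-2855343, a(12)=10699987, a(13)=-40096500, a(14)=150255503; answer 150255503

150255503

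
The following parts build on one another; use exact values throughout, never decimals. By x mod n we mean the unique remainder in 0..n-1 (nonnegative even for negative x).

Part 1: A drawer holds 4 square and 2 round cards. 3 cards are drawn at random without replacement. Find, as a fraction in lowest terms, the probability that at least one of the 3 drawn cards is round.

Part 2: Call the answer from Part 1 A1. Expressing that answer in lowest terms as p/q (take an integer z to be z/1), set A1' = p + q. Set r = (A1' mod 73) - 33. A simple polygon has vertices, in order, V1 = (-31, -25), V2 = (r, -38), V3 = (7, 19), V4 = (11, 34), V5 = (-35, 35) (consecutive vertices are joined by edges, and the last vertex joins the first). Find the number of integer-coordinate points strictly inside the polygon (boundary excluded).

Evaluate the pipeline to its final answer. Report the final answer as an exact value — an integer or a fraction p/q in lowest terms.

Part 1: total draws C(6,3) = 20; complement C(4,3) = 4; favorable 20 - 4 = 16; P = 4/5; answer 4/5
Part 2: A1 = 4/5; threaded value p + q = 9; r = -24; cross terms: (-31*-38 - -24*-25)=578, (-24*19 - 7*-38)=-190, (7*34 - 11*19)=29, (11*35 - -35*34)=1575, (-35*-25 - -31*35)=1960; twice the area = |3952| = 3952; area = 1976; boundary points = 1 + 1 + 1 + 1 + 4 = 8; strictly interior points = area - boundary/2 + 1 = 1973; answer 1973

1973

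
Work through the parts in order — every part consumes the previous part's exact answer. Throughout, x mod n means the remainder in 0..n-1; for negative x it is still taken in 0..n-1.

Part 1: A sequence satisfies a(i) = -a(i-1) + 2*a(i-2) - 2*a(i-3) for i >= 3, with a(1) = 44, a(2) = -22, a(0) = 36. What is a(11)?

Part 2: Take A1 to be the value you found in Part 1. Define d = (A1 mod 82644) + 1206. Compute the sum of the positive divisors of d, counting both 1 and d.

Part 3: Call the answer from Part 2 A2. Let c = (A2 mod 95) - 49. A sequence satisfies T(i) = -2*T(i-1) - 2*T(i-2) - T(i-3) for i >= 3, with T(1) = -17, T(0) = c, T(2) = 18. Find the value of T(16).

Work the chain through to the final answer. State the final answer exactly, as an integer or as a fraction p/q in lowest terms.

Part 1: a(3) = -1*(-22) + 2*(44) - 2*(36) = 38; iterating: a(3)=38, a(4)=-170, a(5)=290, a(6)=-706, a(7)=1626, a(8)=-3618, a(9)=8282, a(10)=-18770, a(11)=42570; answer 42570
Part 2: A1 = 42570; d = 43776; 43776 = 2^8 * 3^2 * 19; sigma = (1 + 2 + 4 + 8 + 16 + 32 + 64 + 128 + 256) * (1 + 3 + 9) * (1 + 19) = 511 * 13 * 20 = 132860; answer 132860
Part 3: A2 = 132860; c = 1; T(3) = -2*(18) - 2*(-17) - 1*(1) = -3; iterating: T(3)=-3, T(4)=-13, T(5)=14, T(6)=1, T(7)=-17, T(8)=18, T(9)=-3, T(10)=-13, T(11)=14, T(12)=1, T(13)=-17, T(14)=18, T(15)=-3, T(16)=-13; answer -13

-13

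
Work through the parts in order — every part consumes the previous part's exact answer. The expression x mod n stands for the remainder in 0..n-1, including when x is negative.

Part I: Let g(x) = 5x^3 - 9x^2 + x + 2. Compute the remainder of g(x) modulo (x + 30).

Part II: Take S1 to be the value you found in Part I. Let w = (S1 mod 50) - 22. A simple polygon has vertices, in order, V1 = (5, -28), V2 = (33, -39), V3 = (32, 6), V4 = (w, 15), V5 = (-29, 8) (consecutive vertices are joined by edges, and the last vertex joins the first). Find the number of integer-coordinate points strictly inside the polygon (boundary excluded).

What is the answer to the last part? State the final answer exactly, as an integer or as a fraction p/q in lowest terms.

Part I: remainder = value at the root: 5*(-30)^3 - 9*(-30)^2 + 1*(-30)^1 + 2 = (-135000) + (-8100) + (-30) + (2) = -143128; answer -143128
Part II: S1 = -143128; w = 0; cross terms: (5*-39 - 33*-28)=729, (33*6 - 32*-39)=1446, (32*15 - 0*6)=480, (0*8 - -29*15)=435, (-29*-28 - 5*8)=772; twice the area = |3862| = 3862; area = 1931; boundary points = 1 + 1 + 1 + 1 + 2 = 6; strictly interior points = area - boundary/2 + 1 = 1929; answer 1929

1929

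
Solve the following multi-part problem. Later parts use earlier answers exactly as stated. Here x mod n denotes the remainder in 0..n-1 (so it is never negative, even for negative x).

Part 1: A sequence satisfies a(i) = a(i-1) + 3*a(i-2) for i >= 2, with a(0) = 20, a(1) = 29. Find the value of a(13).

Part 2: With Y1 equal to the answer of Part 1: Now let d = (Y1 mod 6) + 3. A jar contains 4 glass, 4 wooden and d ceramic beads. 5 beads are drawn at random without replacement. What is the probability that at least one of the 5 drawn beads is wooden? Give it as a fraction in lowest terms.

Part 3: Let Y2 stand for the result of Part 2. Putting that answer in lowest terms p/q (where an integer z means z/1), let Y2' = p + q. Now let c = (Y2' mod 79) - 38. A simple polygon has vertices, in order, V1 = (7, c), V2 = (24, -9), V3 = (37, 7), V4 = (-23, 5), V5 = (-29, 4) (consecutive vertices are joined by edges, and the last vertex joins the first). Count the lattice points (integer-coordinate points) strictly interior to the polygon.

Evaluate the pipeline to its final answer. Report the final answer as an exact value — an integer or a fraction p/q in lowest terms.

Part 1: a(2) = 1*(29) + 3*(20) = 89; iterating: a(2)=89, a(3)=176, a(4)=443, a(5)=971, a(6)=2300, a(7)=5213, a(8)=12113, a(9)=27752, a(10)=64091, a(11)=147347, a(12)=339620, a(13)=781661; answer 781661
Part 2: Y1 = 781661; d = 8; total draws C(16,5) = 4368; complement C(12,5) = 792; favorable 4368 - 792 = 3576; P = 149/182; answer 149/182
Part 3: Y2 = 149/182; threaded value p + q = 331; c = -23; cross terms: (7*-9 - 24*-23)=489, (24*7 - 37*-9)=501, (37*5 - -23*7)=346, (-23*4 - -29*5)=53, (-29*-23 - 7*4)=639; twice the area = |2028| = 2028; area = 1014; boundary points = 1 + 1 + 2 + 1 + 9 = 14; strictly interior points = area - boundary/2 + 1 = 1008; answer 1008

1008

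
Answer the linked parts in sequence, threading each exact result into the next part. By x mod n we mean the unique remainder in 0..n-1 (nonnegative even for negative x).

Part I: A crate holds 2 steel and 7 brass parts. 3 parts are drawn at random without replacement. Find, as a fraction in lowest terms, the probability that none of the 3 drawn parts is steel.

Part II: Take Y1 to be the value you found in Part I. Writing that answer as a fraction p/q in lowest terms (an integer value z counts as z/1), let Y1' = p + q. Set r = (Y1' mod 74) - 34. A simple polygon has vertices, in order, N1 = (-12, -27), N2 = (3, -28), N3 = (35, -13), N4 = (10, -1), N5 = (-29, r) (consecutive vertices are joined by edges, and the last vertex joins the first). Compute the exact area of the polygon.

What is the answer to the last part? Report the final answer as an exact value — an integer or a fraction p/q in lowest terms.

Part I: total draws C(9,3) = 84; favorable C(7,3) = 35; P = 5/12; answer 5/12
Part II: Y1 = 5/12; threaded value p + q = 17; r = -17; cross terms: (-12*-28 - 3*-27)=417, (3*-13 - 35*-28)=941, (35*-1 - 10*-13)=95, (10*-17 - -29*-1)=-199, (-29*-27 - -12*-17)=579; twice the area = |1833| = 1833; area = 1833/2; answer 1833/2

1833/2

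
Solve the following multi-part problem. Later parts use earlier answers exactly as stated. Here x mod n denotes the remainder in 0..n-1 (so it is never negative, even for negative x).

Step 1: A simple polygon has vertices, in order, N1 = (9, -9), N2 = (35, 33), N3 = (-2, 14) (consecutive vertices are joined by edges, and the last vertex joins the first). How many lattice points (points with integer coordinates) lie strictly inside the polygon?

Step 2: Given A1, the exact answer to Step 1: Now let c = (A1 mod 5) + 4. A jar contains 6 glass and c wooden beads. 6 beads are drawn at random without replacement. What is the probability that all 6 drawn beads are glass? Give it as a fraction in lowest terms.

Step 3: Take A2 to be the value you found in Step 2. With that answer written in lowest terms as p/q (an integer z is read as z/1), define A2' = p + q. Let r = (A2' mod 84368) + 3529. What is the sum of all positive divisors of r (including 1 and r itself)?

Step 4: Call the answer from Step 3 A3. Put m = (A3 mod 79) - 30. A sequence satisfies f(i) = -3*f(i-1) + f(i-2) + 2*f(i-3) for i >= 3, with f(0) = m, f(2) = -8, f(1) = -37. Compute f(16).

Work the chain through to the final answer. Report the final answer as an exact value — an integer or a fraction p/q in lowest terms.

Step 1: cross terms: (9*33 - 35*-9)=612, (35*14 - -2*33)=556, (-2*-9 - 9*14)=-108; twice the area = |1060| = 1060; area = 530; boundary points = 2 + 1 + 1 = 4; strictly interior points = area - boundary/2 + 1 = 529; answer 529
Step 2: A1 = 529; c = 8; total draws C(14,6) = 3003; favorable C(6,6) = 1; P = 1/3003; answer 1/3003
Step 3: A2 = 1/3003; threaded value p + q = 3004; r = 6533; 6533 = 47 * 139; sigma = (1 + 47) * (1 + 139) = 48 * 140 = 6720; answer 6720
Step 4: A3 = 6720; m = -25; f(3) = -3*(-8) + 1*(-37) + 2*(-25) = -63; iterating: f(3)=-63, f(4)=107, f(5)=-400, f(6)=1181, f(7)=-3729, f(8)=11568, f(9)=-36071, f(10)=112323, f(11)=-349904, f(12)=1089893, f(13)=-3394937, f(14)=10574896, f(15)=-32939839, f(16)=102604539; answer 102604539

102604539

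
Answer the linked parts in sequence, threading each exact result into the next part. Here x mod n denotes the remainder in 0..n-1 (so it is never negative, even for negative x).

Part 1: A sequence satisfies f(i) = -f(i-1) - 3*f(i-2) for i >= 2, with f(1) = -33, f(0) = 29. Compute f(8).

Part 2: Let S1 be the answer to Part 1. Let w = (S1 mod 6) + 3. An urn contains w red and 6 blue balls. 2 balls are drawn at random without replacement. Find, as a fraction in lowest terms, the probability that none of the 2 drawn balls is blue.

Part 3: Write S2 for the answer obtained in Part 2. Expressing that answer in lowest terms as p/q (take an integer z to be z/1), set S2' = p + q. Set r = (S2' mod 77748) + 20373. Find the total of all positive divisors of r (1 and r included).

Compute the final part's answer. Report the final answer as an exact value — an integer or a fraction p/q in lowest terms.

30582

Part 1: f(2) = -1*(-33) - 3*(29) = -54; iterating: f(2)=-54, f(3)=153, f(4)=9, f(5)=-468, f(6)=441, f(7)=963, f(8)=-2286; answer -2286
Part 2: S1 = -2286; w = 3; total draws C(9,2) = 36; favorable C(3,2) = 3; P = 1/12; answer 1/12
Part 3: S2 = 1/12; threaded value p + q = 13; r = 20386; 20386 = 2 * 10193; sigma = (1 + 2) * (1 + 10193) = 3 * 10194 = 30582; answer 30582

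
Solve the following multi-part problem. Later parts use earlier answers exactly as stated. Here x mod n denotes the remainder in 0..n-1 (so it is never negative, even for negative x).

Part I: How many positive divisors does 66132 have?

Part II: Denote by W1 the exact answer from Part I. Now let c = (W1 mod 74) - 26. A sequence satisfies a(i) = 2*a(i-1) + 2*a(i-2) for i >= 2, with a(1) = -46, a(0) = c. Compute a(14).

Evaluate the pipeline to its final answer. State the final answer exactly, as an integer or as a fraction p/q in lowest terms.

Part I: 66132 = 2^2 * 3^2 * 11 * 167; number of divisors = (2+1) * (2+1) * (1+1) * (1+1) = 36; answer 36
Part II: W1 = 36; c = 10; a(2) = 2*(-46) + 2*(10) = -72; iterating: a(2)=-72, a(3)=-236, a(4)=-616, a(5)=-1704, a(6)=-4640, a(7)=-12688, a(8)=-34656, a(9)=-94688, a(10)=-258688, a(11)=-706752, a(12)=-1930880, a(13)=-5275264, a(14)=-14412288; answer -14412288

-14412288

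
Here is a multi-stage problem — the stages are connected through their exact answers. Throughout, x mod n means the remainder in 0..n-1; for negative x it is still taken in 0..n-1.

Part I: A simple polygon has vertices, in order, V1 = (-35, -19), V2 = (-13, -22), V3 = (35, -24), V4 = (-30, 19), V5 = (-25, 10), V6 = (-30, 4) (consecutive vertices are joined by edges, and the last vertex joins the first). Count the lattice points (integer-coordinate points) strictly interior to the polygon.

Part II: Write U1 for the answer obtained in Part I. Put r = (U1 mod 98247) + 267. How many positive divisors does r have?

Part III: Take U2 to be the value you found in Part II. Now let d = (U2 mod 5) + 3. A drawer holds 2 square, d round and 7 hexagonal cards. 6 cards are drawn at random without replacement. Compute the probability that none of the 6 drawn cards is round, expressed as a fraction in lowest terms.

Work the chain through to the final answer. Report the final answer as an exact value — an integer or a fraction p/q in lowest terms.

12/715

Part I: cross terms: (-35*-22 - -13*-19)=523, (-13*-24 - 35*-22)=1082, (35*19 - -30*-24)=-55, (-30*10 - -25*19)=175, (-25*4 - -30*10)=200, (-30*-19 - -35*4)=710; twice the area = |2635| = 2635; area = 2635/2; boundary points = 1 + 2 + 1 + 1 + 1 + 1 = 7; strictly interior points = area - boundary/2 + 1 = 1315; answer 1315
Part II: U1 = 1315; r = 1582; 1582 = 2 * 7 * 113; number of divisors = (1+1) * (1+1) * (1+1) = 8; answer 8
Part III: U2 = 8; d = 6; total draws C(15,6) = 5005; favorable C(9,6) = 84; P = 12/715; answer 12/715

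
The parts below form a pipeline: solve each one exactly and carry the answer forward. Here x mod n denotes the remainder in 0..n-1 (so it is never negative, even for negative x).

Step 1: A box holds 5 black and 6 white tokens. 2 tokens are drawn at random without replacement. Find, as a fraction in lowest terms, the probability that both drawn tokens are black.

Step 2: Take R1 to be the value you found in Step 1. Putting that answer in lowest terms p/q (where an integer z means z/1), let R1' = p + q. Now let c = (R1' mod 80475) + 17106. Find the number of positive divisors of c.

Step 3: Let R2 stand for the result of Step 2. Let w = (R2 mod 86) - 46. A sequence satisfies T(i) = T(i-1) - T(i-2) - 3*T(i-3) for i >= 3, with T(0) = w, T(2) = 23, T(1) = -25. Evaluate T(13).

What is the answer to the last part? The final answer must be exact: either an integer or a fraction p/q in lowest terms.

Step 1: total draws C(11,2) = 55; favorable C(5,2) = 10; P = 2/11; answer 2/11
Step 2: R1 = 2/11; threaded value p + q = 13; c = 17119; 17119 = 17 * 19 * 53; number of divisors = (1+1) * (1+1) * (1+1) = 8; answer 8
Step 3: R2 = 8; w = -38; T(3) = 1*(23) - 1*(-25) - 3*(-38) = 162; iterating: T(3)=162, T(4)=214, T(5)=-17, T(6)=-717, T(7)=-1342, T(8)=-574, T(9)=2919, T(10)=7519, T(11)=6322, T(12)=-9954, T(13)=-38833; answer -38833

-38833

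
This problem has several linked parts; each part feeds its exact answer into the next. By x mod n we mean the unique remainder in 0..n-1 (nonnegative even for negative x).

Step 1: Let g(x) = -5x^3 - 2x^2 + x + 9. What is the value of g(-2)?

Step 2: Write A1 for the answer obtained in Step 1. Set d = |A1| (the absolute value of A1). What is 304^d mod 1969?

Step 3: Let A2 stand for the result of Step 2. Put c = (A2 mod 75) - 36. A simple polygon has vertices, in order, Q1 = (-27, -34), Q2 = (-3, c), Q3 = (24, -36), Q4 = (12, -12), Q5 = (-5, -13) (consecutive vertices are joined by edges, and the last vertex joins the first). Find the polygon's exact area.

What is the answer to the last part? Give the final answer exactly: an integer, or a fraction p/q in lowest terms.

1079/2

Step 1: -5*(-2)^3 - 2*(-2)^2 + 1*(-2)^1 + 9 = (40) + (-8) + (-2) + (9) = 39; answer 39
Step 2: A1 = 39; d = 39; squarings mod 1969: 304^1=304, 304^2=1842, 304^4=377, 304^8=361, 304^16=367, 304^32=797; 304^39 = 304^1 * 304^2 * 304^4 * 304^32 = 85 (mod 1969); answer 85
Step 3: A2 = 85; c = -26; cross terms: (-27*-26 - -3*-34)=600, (-3*-36 - 24*-26)=732, (24*-12 - 12*-36)=144, (12*-13 - -5*-12)=-216, (-5*-34 - -27*-13)=-181; twice the area = |1079| = 1079; area = 1079/2; answer 1079/2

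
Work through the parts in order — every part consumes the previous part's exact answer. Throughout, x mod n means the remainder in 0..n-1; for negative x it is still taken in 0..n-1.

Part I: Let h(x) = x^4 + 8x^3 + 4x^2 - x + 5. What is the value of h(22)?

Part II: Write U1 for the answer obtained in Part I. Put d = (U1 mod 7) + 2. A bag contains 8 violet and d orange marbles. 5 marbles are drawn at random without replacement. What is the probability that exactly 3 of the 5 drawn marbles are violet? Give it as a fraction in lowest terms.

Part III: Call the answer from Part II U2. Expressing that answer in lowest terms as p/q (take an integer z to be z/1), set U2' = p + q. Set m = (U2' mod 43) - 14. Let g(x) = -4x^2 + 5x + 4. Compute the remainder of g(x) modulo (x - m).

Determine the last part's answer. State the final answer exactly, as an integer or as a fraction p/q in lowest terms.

Part I: 1*(22)^4 + 8*(22)^3 + 4*(22)^2 - 1*(22)^1 + 5 = (234256) + (85184) + (1936) + (-22) + (5) = 321359; answer 321359
Part II: U1 = 321359; d = 5; total draws C(13,5) = 1287; favorable C(8,3)*C(5,2) = 560; P = 560/1287; answer 560/1287
Part III: U2 = 560/1287; threaded value p + q = 1847; m = 27; remainder = value at the root: -4*(27)^2 + 5*(27)^1 + 4 = (-2916) + (135) + (4) = -2777; answer -2777

-2777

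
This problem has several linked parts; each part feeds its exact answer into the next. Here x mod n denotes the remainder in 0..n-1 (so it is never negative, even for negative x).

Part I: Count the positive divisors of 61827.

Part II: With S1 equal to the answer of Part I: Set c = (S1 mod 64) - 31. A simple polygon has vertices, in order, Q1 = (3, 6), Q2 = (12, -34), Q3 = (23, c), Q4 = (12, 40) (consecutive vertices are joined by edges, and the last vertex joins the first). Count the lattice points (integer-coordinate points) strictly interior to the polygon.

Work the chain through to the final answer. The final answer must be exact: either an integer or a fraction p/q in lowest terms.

734

Part I: 61827 = 3 * 37 * 557; number of divisors = (1+1) * (1+1) * (1+1) = 8; answer 8
Part II: S1 = 8; c = -23; cross terms: (3*-34 - 12*6)=-174, (12*-23 - 23*-34)=506, (23*40 - 12*-23)=1196, (12*6 - 3*40)=-48; twice the area = |1480| = 1480; area = 740; boundary points = 1 + 11 + 1 + 1 = 14; strictly interior points = area - boundary/2 + 1 = 734; answer 734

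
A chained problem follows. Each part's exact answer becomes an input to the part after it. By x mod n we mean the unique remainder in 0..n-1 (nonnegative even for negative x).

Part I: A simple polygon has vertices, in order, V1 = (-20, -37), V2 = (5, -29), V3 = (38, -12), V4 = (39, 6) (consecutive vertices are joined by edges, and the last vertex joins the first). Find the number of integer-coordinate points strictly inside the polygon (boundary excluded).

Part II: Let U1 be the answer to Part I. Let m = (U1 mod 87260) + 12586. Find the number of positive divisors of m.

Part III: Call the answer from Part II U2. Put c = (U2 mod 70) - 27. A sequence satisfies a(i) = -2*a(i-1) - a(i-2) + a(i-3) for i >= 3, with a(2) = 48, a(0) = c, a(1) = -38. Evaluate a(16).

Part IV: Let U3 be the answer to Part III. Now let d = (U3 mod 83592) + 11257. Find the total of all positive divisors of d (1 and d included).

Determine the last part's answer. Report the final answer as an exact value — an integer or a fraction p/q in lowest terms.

Part I: cross terms: (-20*-29 - 5*-37)=765, (5*-12 - 38*-29)=1042, (38*6 - 39*-12)=696, (39*-37 - -20*6)=-1323; twice the area = |1180| = 1180; area = 590; boundary points = 1 + 1 + 1 + 1 = 4; strictly interior points = area - boundary/2 + 1 = 589; answer 589
Part II: U1 = 589; m = 13175; 13175 = 5^2 * 17 * 31; number of divisors = (2+1) * (1+1) * (1+1) = 12; answer 12
Part III: U2 = 12; c = -15; a(3) = -2*(48) - 1*(-38) + 1*(-15) = -73; iterating: a(3)=-73, a(4)=60, a(5)=1, a(6)=-135, a(7)=329, a(8)=-522, a(9)=580, a(10)=-309, a(11)=-484, a(12)=1857, a(13)=-3539, a(14)=4737, a(15)=-4078, a(16)=-120; answer -120
Part IV: U3 = -120; d = 94729; 94729 = 43 * 2203; sigma = (1 + 43) * (1 + 2203) = 44 * 2204 = 96976; answer 96976

96976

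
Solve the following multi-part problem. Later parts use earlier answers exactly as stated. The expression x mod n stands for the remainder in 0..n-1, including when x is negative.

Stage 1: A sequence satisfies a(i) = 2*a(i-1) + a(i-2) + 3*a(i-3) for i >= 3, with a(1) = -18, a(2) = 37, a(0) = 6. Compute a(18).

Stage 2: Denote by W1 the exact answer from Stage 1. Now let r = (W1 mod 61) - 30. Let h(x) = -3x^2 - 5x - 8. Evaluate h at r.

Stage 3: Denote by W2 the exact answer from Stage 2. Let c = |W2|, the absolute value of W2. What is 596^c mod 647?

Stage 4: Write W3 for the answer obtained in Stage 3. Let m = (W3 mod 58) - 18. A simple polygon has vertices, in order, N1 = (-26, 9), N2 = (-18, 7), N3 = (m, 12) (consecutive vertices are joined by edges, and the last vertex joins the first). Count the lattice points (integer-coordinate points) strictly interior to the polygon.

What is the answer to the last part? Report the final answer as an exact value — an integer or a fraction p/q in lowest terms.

Stage 1: a(3) = 2*(37) + 1*(-18) + 3*(6) = 74; iterating: a(3)=74, a(4)=131, a(5)=447, a(6)=1247, a(7)=3334, a(8)=9256, a(9)=25587, a(10)=70432, a(11)=194219, a(12)=535631, a(13)=1476777, a(14)=4071842, a(15)=11227354, a(16)=30956881, a(17)=85356642, a(18)=235352227; answer 235352227
Stage 2: W1 = 235352227; r = -16; -3*(-16)^2 - 5*(-16)^1 - 8 = (-768) + (80) + (-8) = -696; answer -696
Stage 3: W2 = -696; c = 696; squarings mod 647: 596^1=596, 596^2=13, 596^4=169, 596^8=93, 596^16=238, 596^32=355, 596^64=507, 596^128=190, 596^256=515, 596^512=602; 596^696 = 596^8 * 596^16 * 596^32 * 596^128 * 596^512 = 411 (mod 647); answer 411
Stage 4: W3 = 411; m = -13; cross terms: (-26*7 - -18*9)=-20, (-18*12 - -13*7)=-125, (-13*9 - -26*12)=195; twice the area = |50| = 50; area = 25; boundary points = 2 + 5 + 1 = 8; strictly interior points = area - boundary/2 + 1 = 22; answer 22

22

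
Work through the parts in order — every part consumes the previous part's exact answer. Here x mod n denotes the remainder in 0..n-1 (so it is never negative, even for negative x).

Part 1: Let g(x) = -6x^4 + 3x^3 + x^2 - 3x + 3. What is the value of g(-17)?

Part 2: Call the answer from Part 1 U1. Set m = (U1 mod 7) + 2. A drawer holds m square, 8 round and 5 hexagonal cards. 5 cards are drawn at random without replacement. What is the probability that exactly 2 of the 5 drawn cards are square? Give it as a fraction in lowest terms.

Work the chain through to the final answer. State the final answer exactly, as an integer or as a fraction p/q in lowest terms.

2/21

Part 1: -6*(-17)^4 + 3*(-17)^3 + 1*(-17)^2 - 3*(-17)^1 + 3 = (-501126) + (-14739) + (289) + (51) + (3) = -515522; answer -515522
Part 2: U1 = -515522; m = 2; total draws C(15,5) = 3003; favorable C(2,2)*C(13,3) = 286; P = 2/21; answer 2/21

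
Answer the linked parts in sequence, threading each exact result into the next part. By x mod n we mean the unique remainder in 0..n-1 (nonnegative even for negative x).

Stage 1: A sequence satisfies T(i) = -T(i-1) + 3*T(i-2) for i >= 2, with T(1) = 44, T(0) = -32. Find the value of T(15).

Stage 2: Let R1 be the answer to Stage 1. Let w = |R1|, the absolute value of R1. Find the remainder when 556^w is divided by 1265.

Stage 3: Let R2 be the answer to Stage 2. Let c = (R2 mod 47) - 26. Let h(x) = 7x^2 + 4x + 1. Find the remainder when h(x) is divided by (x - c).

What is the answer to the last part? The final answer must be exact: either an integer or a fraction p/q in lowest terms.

Stage 1: T(2) = -1*(44) + 3*(-32) = -140; iterating: T(2)=-140, T(3)=272, T(4)=-692, T(5)=1508, T(6)=-3584, T(7)=8108, T(8)=-18860, T(9)=43184, T(10)=-99764, T(11)=229316, T(12)=-528608, T(13)=1216556, T(14)=-2802380, T(15)=6452048; answer 6452048
Stage 2: R1 = 6452048; w = 6452048; squarings mod 1265: 556^1=556, 556^2=476, 556^4=141, 556^8=906, 556^16=1116, 556^32=696, 556^64=1186, 556^128=1181, 556^256=731, 556^512=531, 556^1024=1131, 556^2048=246, 556^4096=1061, 556^8192=1136, 556^16384=196, 556^32768=466, 556^65536=841, 556^131072=146, 556^262144=1076, 556^524288=301, 556^1048576=786, 556^2097152=476, 556^4194304=141; 556^6452048 = 556^16 * 556^64 * 556^256 * 556^512 * 556^4096 * 556^8192 * 556^16384 * 556^131072 * 556^2097152 * 556^4194304 = 1071 (mod 1265); answer 1071
Stage 3: R2 = 1071; c = 11; remainder = value at the root: 7*(11)^2 + 4*(11)^1 + 1 = (847) + (44) + (1) = 892; answer 892

892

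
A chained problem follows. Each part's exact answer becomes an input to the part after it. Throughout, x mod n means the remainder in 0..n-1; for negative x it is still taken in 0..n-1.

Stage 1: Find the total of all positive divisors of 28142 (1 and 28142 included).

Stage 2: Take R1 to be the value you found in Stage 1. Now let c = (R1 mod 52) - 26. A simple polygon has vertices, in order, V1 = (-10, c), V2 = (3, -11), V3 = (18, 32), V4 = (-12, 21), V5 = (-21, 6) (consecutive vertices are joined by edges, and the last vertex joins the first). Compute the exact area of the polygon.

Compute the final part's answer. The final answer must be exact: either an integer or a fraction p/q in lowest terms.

Stage 1: 28142 = 2 * 14071; sigma = (1 + 2) * (1 + 14071) = 3 * 14072 = 42216; answer 42216
Stage 2: R1 = 42216; c = 18; cross terms: (-10*-11 - 3*18)=56, (3*32 - 18*-11)=294, (18*21 - -12*32)=762, (-12*6 - -21*21)=369, (-21*18 - -10*6)=-318; twice the area = |1163| = 1163; area = 1163/2; answer 1163/2

1163/2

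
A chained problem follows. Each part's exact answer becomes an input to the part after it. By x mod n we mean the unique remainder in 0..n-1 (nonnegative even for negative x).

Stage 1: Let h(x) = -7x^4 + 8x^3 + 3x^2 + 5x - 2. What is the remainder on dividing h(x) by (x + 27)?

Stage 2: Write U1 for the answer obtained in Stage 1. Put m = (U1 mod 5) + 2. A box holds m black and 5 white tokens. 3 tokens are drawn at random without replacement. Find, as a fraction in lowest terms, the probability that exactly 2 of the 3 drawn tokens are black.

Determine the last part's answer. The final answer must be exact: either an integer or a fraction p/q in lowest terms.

Stage 1: remainder = value at the root: -7*(-27)^4 + 8*(-27)^3 + 3*(-27)^2 + 5*(-27)^1 - 2 = (-3720087) + (-157464) + (2187) + (-135) + (-2) = -3875501; answer -3875501
Stage 2: U1 = -3875501; m = 6; total draws C(11,3) = 165; favorable C(6,2)*C(5,1) = 75; P = 5/11; answer 5/11

5/11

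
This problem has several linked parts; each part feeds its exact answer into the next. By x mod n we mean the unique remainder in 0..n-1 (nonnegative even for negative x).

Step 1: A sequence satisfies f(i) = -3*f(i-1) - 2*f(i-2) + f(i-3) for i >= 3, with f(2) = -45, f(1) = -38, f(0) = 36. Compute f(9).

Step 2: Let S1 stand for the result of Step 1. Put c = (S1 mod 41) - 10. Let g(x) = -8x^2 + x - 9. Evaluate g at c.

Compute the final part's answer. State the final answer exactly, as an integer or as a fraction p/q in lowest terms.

Step 1: f(3) = -3*(-45) - 2*(-38) + 1*(36) = 247; iterating: f(3)=247, f(4)=-689, f(5)=1528, f(6)=-2959, f(7)=5132, f(8)=-7950, f(9)=10627; answer 10627
Step 2: S1 = 10627; c = -2; -8*(-2)^2 + 1*(-2)^1 - 9 = (-32) + (-2) + (-9) = -43; answer -43

-43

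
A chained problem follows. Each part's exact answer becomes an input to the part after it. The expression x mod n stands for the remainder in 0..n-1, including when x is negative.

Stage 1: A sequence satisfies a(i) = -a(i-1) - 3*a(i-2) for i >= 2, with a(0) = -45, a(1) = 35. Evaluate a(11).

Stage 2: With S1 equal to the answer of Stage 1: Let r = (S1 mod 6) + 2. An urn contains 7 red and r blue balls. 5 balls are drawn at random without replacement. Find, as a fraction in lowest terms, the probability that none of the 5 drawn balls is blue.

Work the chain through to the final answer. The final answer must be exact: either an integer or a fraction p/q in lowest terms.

Stage 1: a(2) = -1*(35) - 3*(-45) = 100; iterating: a(2)=100, a(3)=-205, a(4)=-95, a(5)=710, a(6)=-425, a(7)=-1705, a(8)=2980, a(9)=2135, a(10)=-11075, a(11)=4670; answer 4670
Stage 2: S1 = 4670; r = 4; total draws C(11,5) = 462; favorable C(7,5) = 21; P = 1/22; answer 1/22

1/22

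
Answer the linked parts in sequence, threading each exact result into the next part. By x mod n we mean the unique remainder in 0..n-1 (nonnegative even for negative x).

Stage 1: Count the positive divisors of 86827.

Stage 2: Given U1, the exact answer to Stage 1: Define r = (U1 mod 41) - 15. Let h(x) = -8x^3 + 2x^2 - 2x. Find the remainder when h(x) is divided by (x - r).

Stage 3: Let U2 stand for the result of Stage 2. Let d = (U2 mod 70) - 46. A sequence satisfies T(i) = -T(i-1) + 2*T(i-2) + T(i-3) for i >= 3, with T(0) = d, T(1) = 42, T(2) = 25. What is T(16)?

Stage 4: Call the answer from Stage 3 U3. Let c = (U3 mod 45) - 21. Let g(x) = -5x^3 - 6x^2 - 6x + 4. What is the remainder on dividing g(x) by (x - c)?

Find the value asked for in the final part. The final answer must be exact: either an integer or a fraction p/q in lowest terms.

Stage 1: 86827 = 13 * 6679; number of divisors = (1+1) * (1+1) = 4; answer 4
Stage 2: U1 = 4; r = -11; remainder = value at the root: -8*(-11)^3 + 2*(-11)^2 - 2*(-11)^1 = (10648) + (242) + (22) = 10912; answer 10912
Stage 3: U2 = 10912; d = 16; T(3) = -1*(25) + 2*(42) + 1*(16) = 75; iterating: T(3)=75, T(4)=17, T(5)=158, T(6)=-49, T(7)=382, T(8)=-322, T(9)=1037, T(10)=-1299, T(11)=3051, T(12)=-4612, T(13)=9415, T(14)=-15588, T(15)=29806, T(16)=-51567; answer -51567
Stage 4: U3 = -51567; c = -18; remainder = value at the root: -5*(-18)^3 - 6*(-18)^2 - 6*(-18)^1 + 4 = (29160) + (-1944) + (108) + (4) = 27328; answer 27328

27328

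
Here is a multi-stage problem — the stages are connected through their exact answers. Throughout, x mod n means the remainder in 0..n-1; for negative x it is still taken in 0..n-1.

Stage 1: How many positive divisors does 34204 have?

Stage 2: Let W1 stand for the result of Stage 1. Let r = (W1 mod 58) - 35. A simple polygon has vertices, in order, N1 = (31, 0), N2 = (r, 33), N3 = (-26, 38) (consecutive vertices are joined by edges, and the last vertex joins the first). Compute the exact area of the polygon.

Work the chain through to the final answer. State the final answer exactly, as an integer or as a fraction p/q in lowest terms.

Stage 1: 34204 = 2^2 * 17 * 503; number of divisors = (2+1) * (1+1) * (1+1) = 12; answer 12
Stage 2: W1 = 12; r = -23; cross terms: (31*33 - -23*0)=1023, (-23*38 - -26*33)=-16, (-26*0 - 31*38)=-1178; twice the area = |-171| = 171; area = 171/2; answer 171/2

171/2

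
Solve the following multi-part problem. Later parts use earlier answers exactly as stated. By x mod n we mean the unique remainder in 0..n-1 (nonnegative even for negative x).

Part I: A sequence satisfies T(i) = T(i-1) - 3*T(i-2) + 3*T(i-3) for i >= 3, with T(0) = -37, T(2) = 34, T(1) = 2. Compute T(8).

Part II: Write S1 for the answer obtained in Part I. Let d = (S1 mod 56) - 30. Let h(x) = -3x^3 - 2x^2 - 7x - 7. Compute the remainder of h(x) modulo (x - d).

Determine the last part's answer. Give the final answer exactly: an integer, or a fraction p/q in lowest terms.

-48307

Part I: T(3) = 1*(34) - 3*(2) + 3*(-37) = -83; iterating: T(3)=-83, T(4)=-179, T(5)=172, T(6)=460, T(7)=-593, T(8)=-1457; answer -1457
Part II: S1 = -1457; d = 25; remainder = value at the root: -3*(25)^3 - 2*(25)^2 - 7*(25)^1 - 7 = (-46875) + (-1250) + (-175) + (-7) = -48307; answer -48307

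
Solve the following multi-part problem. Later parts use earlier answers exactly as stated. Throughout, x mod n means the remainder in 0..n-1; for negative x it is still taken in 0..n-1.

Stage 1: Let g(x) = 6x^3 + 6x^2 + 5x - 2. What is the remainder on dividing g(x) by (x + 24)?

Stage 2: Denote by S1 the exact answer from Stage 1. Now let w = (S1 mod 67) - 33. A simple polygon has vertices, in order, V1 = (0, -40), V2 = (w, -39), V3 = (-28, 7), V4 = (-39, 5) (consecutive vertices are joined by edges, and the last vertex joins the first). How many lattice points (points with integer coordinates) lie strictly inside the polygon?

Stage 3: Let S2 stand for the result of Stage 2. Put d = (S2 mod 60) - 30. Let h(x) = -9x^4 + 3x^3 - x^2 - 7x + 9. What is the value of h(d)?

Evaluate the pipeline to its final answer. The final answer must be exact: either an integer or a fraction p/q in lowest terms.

Stage 1: remainder = value at the root: 6*(-24)^3 + 6*(-24)^2 + 5*(-24)^1 - 2 = (-82944) + (3456) + (-120) + (-2) = -79610; answer -79610
Stage 2: S1 = -79610; w = 20; cross terms: (0*-39 - 20*-40)=800, (20*7 - -28*-39)=-952, (-28*5 - -39*7)=133, (-39*-40 - 0*5)=1560; twice the area = |1541| = 1541; area = 1541/2; boundary points = 1 + 2 + 1 + 3 = 7; strictly interior points = area - boundary/2 + 1 = 768; answer 768
Stage 3: S2 = 768; d = 18; -9*(18)^4 + 3*(18)^3 - 1*(18)^2 - 7*(18)^1 + 9 = (-944784) + (17496) + (-324) + (-126) + (9) = -927729; answer -927729

-927729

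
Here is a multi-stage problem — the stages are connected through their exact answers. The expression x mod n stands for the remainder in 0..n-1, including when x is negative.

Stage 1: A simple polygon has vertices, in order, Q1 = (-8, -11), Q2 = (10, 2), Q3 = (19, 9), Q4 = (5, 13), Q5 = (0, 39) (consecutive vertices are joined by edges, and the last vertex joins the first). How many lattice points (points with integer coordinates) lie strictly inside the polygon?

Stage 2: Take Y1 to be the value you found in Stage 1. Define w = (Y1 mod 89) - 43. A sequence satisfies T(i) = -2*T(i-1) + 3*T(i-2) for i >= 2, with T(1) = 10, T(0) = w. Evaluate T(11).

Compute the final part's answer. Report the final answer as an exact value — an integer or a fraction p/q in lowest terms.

Stage 1: cross terms: (-8*2 - 10*-11)=94, (10*9 - 19*2)=52, (19*13 - 5*9)=202, (5*39 - 0*13)=195, (0*-11 - -8*39)=312; twice the area = |855| = 855; area = 855/2; boundary points = 1 + 1 + 2 + 1 + 2 = 7; strictly interior points = area - boundary/2 + 1 = 425; answer 425
Stage 2: Y1 = 425; w = 26; T(2) = -2*(10) + 3*(26) = 58; iterating: T(2)=58, T(3)=-86, T(4)=346, T(5)=-950, T(6)=2938, T(7)=-8726, T(8)=26266, T(9)=-78710, T(10)=236218, T(11)=-708566; answer -708566

-708566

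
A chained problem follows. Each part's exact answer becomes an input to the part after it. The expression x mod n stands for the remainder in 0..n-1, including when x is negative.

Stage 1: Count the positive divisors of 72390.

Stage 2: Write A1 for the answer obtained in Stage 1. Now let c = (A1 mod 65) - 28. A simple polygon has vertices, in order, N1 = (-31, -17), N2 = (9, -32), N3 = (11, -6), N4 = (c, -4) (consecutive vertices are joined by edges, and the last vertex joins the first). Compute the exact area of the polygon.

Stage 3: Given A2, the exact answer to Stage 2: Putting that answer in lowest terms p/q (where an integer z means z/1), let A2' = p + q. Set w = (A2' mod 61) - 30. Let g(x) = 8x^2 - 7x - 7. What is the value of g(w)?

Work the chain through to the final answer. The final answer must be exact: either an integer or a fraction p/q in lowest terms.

Stage 1: 72390 = 2 * 3 * 5 * 19 * 127; number of divisors = (1+1) * (1+1) * (1+1) * (1+1) * (1+1) = 32; answer 32
Stage 2: A1 = 32; c = 4; cross terms: (-31*-32 - 9*-17)=1145, (9*-6 - 11*-32)=298, (11*-4 - 4*-6)=-20, (4*-17 - -31*-4)=-192; twice the area = |1231| = 1231; area = 1231/2; answer 1231/2
Stage 3: A2 = 1231/2; threaded value p + q = 1233; w = -17; 8*(-17)^2 - 7*(-17)^1 - 7 = (2312) + (119) + (-7) = 2424; answer 2424

2424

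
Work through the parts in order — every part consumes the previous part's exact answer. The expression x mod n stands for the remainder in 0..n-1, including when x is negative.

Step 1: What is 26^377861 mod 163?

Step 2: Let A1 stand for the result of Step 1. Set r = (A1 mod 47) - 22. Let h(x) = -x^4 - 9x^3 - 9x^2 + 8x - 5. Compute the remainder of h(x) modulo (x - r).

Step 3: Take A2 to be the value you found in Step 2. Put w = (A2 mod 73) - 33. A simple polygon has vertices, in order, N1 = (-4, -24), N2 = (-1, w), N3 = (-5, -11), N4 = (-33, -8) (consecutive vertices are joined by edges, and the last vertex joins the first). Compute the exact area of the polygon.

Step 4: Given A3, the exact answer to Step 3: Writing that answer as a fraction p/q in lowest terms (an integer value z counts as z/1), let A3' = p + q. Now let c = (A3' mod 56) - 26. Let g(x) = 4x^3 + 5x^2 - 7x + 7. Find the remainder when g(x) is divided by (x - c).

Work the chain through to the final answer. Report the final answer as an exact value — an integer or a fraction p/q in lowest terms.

9549

Step 1: squarings mod 163: 26^1=26, 26^2=24, 26^4=87, 26^8=71, 26^16=151, 26^32=144, 26^64=35, 26^128=84, 26^256=47, 26^512=90, 26^1024=113, 26^2048=55, 26^4096=91, 26^8192=131, 26^16384=46, 26^32768=160, 26^65536=9, 26^131072=81, 26^262144=41; 26^377861 = 26^1 * 26^4 * 26^1024 * 26^16384 * 26^32768 * 26^65536 * 26^262144 = 15 (mod 163); answer 15
Step 2: A1 = 15; r = -7; remainder = value at the root: -1*(-7)^4 - 9*(-7)^3 - 9*(-7)^2 + 8*(-7)^1 - 5 = (-2401) + (3087) + (-441) + (-56) + (-5) = 184; answer 184
Step 3: A2 = 184; w = 5; cross terms: (-4*5 - -1*-24)=-44, (-1*-11 - -5*5)=36, (-5*-8 - -33*-11)=-323, (-33*-24 - -4*-8)=760; twice the area = |429| = 429; area = 429/2; answer 429/2
Step 4: A3 = 429/2; threaded value p + q = 431; c = 13; remainder = value at the root: 4*(13)^3 + 5*(13)^2 - 7*(13)^1 + 7 = (8788) + (845) + (-91) + (7) = 9549; answer 9549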